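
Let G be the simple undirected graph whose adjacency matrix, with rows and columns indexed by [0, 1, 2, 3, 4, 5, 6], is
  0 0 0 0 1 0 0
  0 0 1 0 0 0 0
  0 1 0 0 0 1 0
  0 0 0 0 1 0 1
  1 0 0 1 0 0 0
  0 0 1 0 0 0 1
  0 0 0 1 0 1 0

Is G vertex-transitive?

Automorphisms preserve degree, but G has vertices of degree 1 and vertices of degree 2; no automorphism maps one to the other, so G is not vertex-transitive.

No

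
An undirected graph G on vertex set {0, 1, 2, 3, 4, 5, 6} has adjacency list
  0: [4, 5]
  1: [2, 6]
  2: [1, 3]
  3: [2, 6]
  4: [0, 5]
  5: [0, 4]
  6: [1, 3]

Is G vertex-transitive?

No

G has two connected components, {1, 2, 3, 6} and {0, 4, 5}; each is 2-regular, so G = C_4 ⊔ C_3. The orbit of 0 under Aut(G) is {0, 4, 5}, which does not contain 1, so G is not vertex-transitive.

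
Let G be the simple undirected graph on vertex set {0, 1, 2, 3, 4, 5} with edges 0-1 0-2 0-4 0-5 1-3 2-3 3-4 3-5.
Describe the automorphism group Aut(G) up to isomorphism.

The vertices split by degree into {0, 3} (degree 4) and {1, 2, 4, 5} (degree 2); every edge runs between the two parts, so G is the complete bipartite graph K_{2,4}. The parts have unequal sizes, so no automorphism swaps them; each part is permuted independently, giving S_4 × S_2 of order 4!·2! = 48.

S_4 × S_2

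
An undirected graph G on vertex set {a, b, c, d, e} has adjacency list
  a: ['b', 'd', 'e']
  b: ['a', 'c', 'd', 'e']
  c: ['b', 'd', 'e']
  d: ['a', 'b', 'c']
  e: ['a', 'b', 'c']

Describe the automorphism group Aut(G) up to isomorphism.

Vertex b is the unique vertex of degree 4; the remaining 4 vertices each have degree 3 and induce a cycle, so G is the wheel on 5 vertices with hub b. Every automorphism fixes the hub and acts on the rim 4-cycle, so Aut(G) ≅ Aut(C_4) = D_4 of order 8.

the dihedral group of order 8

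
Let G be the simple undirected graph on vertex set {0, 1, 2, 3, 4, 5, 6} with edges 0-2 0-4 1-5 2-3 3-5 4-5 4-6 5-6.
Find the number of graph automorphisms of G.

1

Degrees alone do not determine every vertex (e.g. 0 and 2 both have degree 2), but their neighbour-degree multisets differ: N(0) has degrees [2, 3] while N(2) has degrees [2, 2]. Repeating this refinement separates all vertices, so the only automorphism is the identity.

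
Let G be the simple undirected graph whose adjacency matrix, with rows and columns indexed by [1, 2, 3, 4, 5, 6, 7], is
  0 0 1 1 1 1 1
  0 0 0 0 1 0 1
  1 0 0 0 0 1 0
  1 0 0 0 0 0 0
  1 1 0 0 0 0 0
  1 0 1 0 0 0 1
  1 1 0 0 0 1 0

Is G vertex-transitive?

No

Vertex 1 is the only vertex of degree 5, so every automorphism fixes it; G is not vertex-transitive.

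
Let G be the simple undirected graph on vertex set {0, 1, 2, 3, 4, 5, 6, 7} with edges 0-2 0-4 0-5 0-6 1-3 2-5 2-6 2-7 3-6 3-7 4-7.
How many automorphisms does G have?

1

Degrees alone do not determine every vertex (e.g. 0 and 2 both have degree 4), but their neighbour-degree multisets differ: N(0) has degrees [2, 2, 3, 4] while N(2) has degrees [2, 3, 3, 4]. Repeating this refinement separates all vertices, so the only automorphism is the identity.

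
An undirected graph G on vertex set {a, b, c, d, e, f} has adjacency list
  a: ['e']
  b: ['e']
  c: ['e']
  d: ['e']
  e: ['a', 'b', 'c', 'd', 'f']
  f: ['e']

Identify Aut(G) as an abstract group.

S_5

Vertex e has degree 5 and every other vertex has degree 1, so G is the star K_{1,5} with centre e. The 5 leaves are pairwise interchangeable while the centre is fixed, giving Aut(G) = S_5.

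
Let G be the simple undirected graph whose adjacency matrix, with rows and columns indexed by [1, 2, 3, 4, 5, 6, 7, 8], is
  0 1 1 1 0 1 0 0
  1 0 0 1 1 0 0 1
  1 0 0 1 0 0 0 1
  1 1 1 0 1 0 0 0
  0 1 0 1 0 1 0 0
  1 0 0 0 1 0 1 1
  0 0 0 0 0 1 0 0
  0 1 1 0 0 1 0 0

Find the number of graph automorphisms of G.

1

The degree sequence is [4, 4, 3, 4, 3, 4, 1, 3]. Checking the degree-preserving permutations of the vertex set shows that none except the identity preserves every edge, so Aut(G) is trivial.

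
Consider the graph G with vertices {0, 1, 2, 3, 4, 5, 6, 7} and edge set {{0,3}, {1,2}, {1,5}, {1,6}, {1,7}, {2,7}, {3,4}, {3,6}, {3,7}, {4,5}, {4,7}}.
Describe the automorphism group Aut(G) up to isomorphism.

The degree sequence is [1, 4, 2, 4, 3, 2, 2, 4]. Checking the degree-preserving permutations of the vertex set shows that none except the identity preserves every edge, so Aut(G) is trivial.

the trivial group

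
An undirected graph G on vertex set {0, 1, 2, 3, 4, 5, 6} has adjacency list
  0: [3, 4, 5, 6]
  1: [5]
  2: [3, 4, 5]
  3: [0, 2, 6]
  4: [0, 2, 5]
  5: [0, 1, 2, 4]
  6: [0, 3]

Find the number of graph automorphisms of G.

1

Degrees alone do not determine every vertex (e.g. 0 and 5 both have degree 4), but their neighbour-degree multisets differ: N(0) has degrees [2, 3, 3, 4] while N(5) has degrees [1, 3, 3, 4]. Repeating this refinement separates all vertices, so the only automorphism is the identity.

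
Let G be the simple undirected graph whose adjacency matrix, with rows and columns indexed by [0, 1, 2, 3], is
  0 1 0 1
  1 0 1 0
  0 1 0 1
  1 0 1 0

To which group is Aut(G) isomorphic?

D_4

G is 2-regular and bipartite on 2^2 = 4 vertices with girth 4; it is the hypercube graph Q_2. Aut(Q_2) consists of the signed permutations of the 2 coordinate axes: 2! permutations times 2^2 sign flips, so |Aut| = 2^2·2! = 8.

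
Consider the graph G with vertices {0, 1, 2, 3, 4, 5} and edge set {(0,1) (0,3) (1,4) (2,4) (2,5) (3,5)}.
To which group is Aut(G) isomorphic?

D_6

G is 2-regular and connected on 6 vertices, i.e. the cycle C_6. The automorphisms of the 6-cycle are exactly the symmetries of a regular 6-gon: the dihedral group D_6, |D_6| = 12.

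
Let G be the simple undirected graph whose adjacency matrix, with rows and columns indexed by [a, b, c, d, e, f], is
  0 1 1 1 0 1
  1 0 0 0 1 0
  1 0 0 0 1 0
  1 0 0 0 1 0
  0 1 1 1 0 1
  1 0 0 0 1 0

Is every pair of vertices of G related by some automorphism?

Automorphisms preserve degree, but G has vertices of degree 2 and vertices of degree 4; no automorphism maps one to the other, so G is not vertex-transitive.

No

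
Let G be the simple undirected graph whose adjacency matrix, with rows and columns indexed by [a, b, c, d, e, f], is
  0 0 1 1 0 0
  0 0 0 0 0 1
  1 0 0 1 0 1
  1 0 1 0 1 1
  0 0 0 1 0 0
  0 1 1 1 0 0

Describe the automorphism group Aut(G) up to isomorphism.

Degrees alone do not determine every vertex (e.g. b and e both have degree 1), but their neighbour-degree multisets differ: N(b) has degrees [3] while N(e) has degrees [4]. Repeating this refinement separates all vertices, so the only automorphism is the identity.

1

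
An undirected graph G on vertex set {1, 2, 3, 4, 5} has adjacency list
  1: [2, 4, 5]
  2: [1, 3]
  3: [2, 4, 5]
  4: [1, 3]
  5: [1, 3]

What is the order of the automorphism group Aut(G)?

The vertices split by degree into {1, 3} (degree 3) and {2, 4, 5} (degree 2); every edge runs between the two parts, so G is the complete bipartite graph K_{2,3}. The parts have unequal sizes, so no automorphism swaps them; each part is permuted independently, giving S_2 × S_3 of order 2!·3! = 12.

12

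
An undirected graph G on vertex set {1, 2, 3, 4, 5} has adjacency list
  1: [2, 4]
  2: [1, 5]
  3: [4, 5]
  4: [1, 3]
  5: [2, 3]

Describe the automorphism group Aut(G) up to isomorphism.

G is 2-regular and connected on 5 vertices, i.e. the cycle C_5. C_5 has 5 rotations and 5 reflections, so Aut(C_5) ≅ D_5 of order 10.

D_5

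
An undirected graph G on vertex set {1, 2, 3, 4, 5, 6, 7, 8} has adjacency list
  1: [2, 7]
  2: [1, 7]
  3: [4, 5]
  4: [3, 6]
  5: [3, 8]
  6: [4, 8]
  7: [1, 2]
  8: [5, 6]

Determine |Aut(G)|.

G has two connected components, {3, 4, 5, 6, 8} and {1, 2, 7}; each is 2-regular, so G = C_5 ⊔ C_3. The components are non-isomorphic (different sizes), so Aut(G) = Aut(C_3) × Aut(C_5) = D_3 × D_5 of order 6·10 = 60.

60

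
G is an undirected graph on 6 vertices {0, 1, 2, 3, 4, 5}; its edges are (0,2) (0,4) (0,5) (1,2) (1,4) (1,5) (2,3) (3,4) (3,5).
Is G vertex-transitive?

Yes

G is 3-regular and bipartite with parts {0, 1, 3} and {2, 4, 5} (each part is independent and every cross-pair is an edge), so G = K_{3,3}. Aut(K_{3,3}) is the wreath product S_3 ≀ Z_2: permute within each part, then optionally swap the parts; |Aut| = 2·(3!)² = 72. This group acts transitively on the 6 vertices.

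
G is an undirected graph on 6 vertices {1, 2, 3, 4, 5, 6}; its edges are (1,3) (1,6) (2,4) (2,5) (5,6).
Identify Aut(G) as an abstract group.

C_2

The degree sequence is [2, 2, 1, 1, 2, 2]; the two degree-1 vertices 3 and 4 are the ends of a path, so G = P_6. The only nontrivial automorphism of a path is the end-to-end reflection, so Aut(G) ≅ Z_2.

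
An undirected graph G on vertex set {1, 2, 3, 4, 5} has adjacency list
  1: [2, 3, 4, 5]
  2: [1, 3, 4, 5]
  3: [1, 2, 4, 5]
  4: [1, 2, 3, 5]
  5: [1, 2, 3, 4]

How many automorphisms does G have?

All 5 vertices are pairwise adjacent: G = K_5. Every bijection on the vertex set is an automorphism of K_5; hence Aut(K_5) ≅ S_5, order 120.

120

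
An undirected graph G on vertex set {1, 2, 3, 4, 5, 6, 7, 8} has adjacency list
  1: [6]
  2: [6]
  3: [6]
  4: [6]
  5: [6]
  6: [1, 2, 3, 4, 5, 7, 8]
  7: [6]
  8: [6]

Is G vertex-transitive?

No

Vertex 6 is the only vertex of degree 7, so every automorphism fixes it; G is not vertex-transitive.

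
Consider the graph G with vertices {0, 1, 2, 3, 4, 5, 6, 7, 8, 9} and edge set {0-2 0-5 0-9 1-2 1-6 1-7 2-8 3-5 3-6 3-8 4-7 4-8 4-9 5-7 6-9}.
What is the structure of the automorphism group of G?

the symmetric group S_5

G is 3-regular on 10 vertices with no triangles and no 4-cycles (girth 5): this is the Petersen graph. It is a classical fact that the Petersen graph has automorphism group S_5 (order 120), arising from its description as the Kneser graph K(5,2).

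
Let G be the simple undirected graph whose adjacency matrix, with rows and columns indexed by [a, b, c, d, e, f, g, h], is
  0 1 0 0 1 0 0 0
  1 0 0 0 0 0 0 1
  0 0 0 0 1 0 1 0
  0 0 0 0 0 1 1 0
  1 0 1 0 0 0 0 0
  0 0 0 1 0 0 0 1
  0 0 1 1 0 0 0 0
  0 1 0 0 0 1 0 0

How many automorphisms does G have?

G is 2-regular and connected on 8 vertices, i.e. the cycle C_8. The automorphisms of the 8-cycle are exactly the symmetries of a regular 8-gon: the dihedral group D_8, |D_8| = 16.

16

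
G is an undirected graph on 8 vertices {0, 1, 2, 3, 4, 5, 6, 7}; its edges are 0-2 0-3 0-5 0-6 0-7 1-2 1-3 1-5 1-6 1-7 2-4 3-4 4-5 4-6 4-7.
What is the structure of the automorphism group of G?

The vertices split by degree into {0, 1, 4} (degree 5) and {2, 3, 5, 6, 7} (degree 3); every edge runs between the two parts, so G is the complete bipartite graph K_{3,5}. The parts have unequal sizes, so no automorphism swaps them; each part is permuted independently, giving S_5 × S_3 of order 5!·3! = 720.

S_5 × S_3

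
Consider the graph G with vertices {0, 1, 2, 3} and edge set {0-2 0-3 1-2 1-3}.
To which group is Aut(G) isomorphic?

G is 2-regular and connected on 4 vertices, i.e. the cycle C_4. The automorphisms of the 4-cycle are exactly the symmetries of a regular 4-gon: the dihedral group D_4, |D_4| = 8.

the dihedral group of order 8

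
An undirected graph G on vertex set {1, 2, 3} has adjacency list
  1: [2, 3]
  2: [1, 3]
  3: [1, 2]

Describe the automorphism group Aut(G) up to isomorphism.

S_3

All 3 vertices are pairwise adjacent: G = K_3. Any permutation of the 3 vertices preserves K_3, so Aut(K_3) = S_3 of order 3! = 6.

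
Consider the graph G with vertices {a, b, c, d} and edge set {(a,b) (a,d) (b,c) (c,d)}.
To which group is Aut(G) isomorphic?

(S_2 × S_2) ⋊ Z_2

G is 2-regular and bipartite with parts {a, c} and {b, d} (each part is independent and every cross-pair is an edge), so G = K_{2,2}. Aut(K_{2,2}) is the wreath product S_2 ≀ Z_2: permute within each part, then optionally swap the parts; |Aut| = 2·(2!)² = 8.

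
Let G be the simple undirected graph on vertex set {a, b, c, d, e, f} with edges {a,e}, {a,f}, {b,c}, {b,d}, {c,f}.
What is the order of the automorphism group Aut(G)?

The degree sequence is [2, 2, 2, 1, 1, 2]; the two degree-1 vertices d and e are the ends of a path, so G = P_6. A path has exactly one nontrivial symmetry — reversal — giving Aut(G) of order 2.

2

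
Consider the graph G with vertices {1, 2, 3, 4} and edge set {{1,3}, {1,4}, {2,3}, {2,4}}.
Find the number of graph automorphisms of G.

G is 2-regular and bipartite on 2^2 = 4 vertices with girth 4; it is the hypercube graph Q_2. The symmetry group of the 2-cube is the hyperoctahedral group B_2 = Z_2 ≀ S_2, of order 2^2·2! = 8.

8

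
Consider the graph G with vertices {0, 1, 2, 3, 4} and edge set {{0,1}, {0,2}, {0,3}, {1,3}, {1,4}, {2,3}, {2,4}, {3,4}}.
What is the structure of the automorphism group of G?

Vertex 3 is the unique vertex of degree 4; the remaining 4 vertices each have degree 3 and induce a cycle, so G is the wheel on 5 vertices with hub 3. With the hub fixed, the remaining symmetry is that of the rim cycle C_4, giving the dihedral group D_4.

D_4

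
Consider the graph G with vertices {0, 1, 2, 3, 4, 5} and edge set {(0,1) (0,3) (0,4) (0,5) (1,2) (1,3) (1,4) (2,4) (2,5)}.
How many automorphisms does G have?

1

Degrees alone do not determine every vertex (e.g. 0 and 1 both have degree 4), but their neighbour-degree multisets differ: N(0) has degrees [2, 2, 3, 4] while N(1) has degrees [2, 3, 3, 4]. Repeating this refinement separates all vertices, so the only automorphism is the identity.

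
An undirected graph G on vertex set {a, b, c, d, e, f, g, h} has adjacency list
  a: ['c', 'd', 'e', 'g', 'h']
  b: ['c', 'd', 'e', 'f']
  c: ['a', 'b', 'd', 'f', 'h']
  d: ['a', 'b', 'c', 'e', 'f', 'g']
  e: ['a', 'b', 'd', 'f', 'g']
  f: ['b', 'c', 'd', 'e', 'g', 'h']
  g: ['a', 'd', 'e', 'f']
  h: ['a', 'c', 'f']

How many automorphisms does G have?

The degree sequence is [5, 4, 5, 6, 5, 6, 4, 3]. Checking the degree-preserving permutations of the vertex set shows that none except the identity preserves every edge, so Aut(G) is trivial.

1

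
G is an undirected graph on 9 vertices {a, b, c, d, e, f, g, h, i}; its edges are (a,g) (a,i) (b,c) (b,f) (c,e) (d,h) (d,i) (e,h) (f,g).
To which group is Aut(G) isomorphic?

D_9

Every vertex has degree 2 and the graph is connected, so G is the 9-cycle C_9. C_9 has 9 rotations and 9 reflections, so Aut(C_9) ≅ D_9 of order 18.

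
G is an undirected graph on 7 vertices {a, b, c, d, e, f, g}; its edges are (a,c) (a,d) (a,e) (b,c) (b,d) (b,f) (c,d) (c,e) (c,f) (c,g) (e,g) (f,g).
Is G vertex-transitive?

No

Vertex c is the only vertex of degree 6, so every automorphism fixes it; G is not vertex-transitive.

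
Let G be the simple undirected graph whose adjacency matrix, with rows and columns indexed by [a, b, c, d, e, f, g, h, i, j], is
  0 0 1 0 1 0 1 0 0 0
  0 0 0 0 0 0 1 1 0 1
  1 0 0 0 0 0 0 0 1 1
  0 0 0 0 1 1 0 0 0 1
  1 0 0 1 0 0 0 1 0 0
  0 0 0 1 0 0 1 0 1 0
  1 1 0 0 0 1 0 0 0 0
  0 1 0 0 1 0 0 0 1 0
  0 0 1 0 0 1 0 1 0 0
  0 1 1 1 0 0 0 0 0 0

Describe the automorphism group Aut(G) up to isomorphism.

G is 3-regular on 10 vertices with no triangles and no 4-cycles (girth 5): this is the Petersen graph. Viewing the Petersen graph as the Kneser graph K(5,2) — vertices are 2-subsets of {1,…,5}, edges join disjoint pairs — its automorphisms are exactly the permutations of the 5-element set, so Aut ≅ S_5 of order 120.

S_5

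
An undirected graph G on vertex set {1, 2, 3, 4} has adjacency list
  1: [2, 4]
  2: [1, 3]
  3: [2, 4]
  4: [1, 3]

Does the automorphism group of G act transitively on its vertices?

Every vertex has degree 2 and the graph is connected, so G is the 4-cycle C_4. C_4 has 4 rotations and 4 reflections, so Aut(C_4) ≅ D_4 of order 8. Under this action every vertex can be carried to every other, so G is vertex-transitive.

Yes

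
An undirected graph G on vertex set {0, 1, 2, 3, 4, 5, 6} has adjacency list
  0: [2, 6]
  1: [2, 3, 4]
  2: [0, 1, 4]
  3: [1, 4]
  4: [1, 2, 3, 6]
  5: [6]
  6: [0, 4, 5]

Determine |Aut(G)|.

1

The degree sequence is [2, 3, 3, 2, 4, 1, 3]. Checking the degree-preserving permutations of the vertex set shows that none except the identity preserves every edge, so Aut(G) is trivial.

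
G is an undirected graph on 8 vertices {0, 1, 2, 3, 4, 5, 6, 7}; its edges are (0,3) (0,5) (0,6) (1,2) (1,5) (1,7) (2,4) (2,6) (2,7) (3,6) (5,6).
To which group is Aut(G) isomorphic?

The degree sequence is [3, 3, 4, 2, 1, 3, 4, 2]. Checking the degree-preserving permutations of the vertex set shows that none except the identity preserves every edge, so Aut(G) is trivial.

the trivial group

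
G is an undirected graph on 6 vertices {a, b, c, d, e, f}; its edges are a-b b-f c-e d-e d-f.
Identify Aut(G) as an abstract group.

Z_2

The degree sequence is [1, 2, 1, 2, 2, 2]; the two degree-1 vertices a and c are the ends of a path, so G = P_6. A path has exactly one nontrivial symmetry — reversal — giving Aut(G) of order 2.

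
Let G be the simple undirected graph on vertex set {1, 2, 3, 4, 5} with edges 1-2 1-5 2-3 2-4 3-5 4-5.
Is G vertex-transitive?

Automorphisms preserve degree, but G has vertices of degree 2 and vertices of degree 3; no automorphism maps one to the other, so G is not vertex-transitive.

No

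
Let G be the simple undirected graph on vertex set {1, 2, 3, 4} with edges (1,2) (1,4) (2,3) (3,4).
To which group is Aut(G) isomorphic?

Every vertex has degree 2 and the graph is connected, so G is the 4-cycle C_4. C_4 has 4 rotations and 4 reflections, so Aut(C_4) ≅ D_4 of order 8.

D_4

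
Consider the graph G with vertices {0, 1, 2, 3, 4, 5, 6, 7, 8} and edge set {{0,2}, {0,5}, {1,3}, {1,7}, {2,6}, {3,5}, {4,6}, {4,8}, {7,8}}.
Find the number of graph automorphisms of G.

Every vertex has degree 2 and the graph is connected, so G is the 9-cycle C_9. C_9 has 9 rotations and 9 reflections, so Aut(C_9) ≅ D_9 of order 18.

18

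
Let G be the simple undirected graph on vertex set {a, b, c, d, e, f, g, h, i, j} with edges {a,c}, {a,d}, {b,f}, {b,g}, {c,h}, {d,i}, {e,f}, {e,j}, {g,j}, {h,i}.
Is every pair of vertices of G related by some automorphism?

G has two connected components, {a, c, d, h, i} and {b, e, f, g, j}; each is 2-regular, so G = C_5 ⊔ C_5. With two isomorphic components, Aut(G) = Aut(C_5) ≀ S_2 = (D_5 × D_5) ⋊ Z_2: permute each cycle by D_5, then optionally swap the two cycles. Order 2·(2·5)² = 200. This group acts transitively on the 10 vertices.

Yes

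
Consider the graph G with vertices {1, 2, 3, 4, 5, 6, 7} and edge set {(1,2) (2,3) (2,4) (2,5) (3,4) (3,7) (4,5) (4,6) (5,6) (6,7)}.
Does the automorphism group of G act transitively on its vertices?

No

Vertex 1 is the only vertex of degree 1, so every automorphism fixes it; G is not vertex-transitive.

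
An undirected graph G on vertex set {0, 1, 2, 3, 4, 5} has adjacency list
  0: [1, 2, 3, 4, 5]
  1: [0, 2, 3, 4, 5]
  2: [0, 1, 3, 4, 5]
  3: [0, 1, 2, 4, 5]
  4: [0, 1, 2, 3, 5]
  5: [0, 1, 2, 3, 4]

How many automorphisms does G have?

720

All 6 vertices are pairwise adjacent: G = K_6. Every bijection on the vertex set is an automorphism of K_6; hence Aut(K_6) ≅ S_6, order 720.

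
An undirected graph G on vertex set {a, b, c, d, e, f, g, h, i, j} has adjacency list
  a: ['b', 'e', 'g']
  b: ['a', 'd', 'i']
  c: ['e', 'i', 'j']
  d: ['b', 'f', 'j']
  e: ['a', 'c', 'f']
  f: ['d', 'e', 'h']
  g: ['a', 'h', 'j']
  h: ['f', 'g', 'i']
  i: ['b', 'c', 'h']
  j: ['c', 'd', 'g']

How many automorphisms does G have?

G is 3-regular on 10 vertices with no triangles and no 4-cycles (girth 5): this is the Petersen graph. It is a classical fact that the Petersen graph has automorphism group S_5 (order 120), arising from its description as the Kneser graph K(5,2).

120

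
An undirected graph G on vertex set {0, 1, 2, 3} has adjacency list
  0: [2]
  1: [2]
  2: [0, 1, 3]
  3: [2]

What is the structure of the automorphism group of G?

Vertex 2 has degree 3 and every other vertex has degree 1, so G is the star K_{1,3} with centre 2. Any automorphism fixes the centre and permutes the 3 leaves freely, so Aut(G) ≅ S_3 of order 3! = 6.

S_3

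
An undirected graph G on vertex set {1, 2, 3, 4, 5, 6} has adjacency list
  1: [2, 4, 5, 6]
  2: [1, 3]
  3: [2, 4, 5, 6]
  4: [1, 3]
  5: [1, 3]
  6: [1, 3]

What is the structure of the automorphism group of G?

S_4 × S_2

The vertices split by degree into {1, 3} (degree 4) and {2, 4, 5, 6} (degree 2); every edge runs between the two parts, so G is the complete bipartite graph K_{2,4}. Automorphisms preserve the bipartition setwise (since the parts differ in size) and act as S_4 × S_2 within it; |Aut| = 48.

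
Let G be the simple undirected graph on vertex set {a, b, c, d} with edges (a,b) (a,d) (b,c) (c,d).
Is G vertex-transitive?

Yes

G is 2-regular and bipartite on 2^2 = 4 vertices with girth 4; it is the hypercube graph Q_2. The symmetry group of the 2-cube is the hyperoctahedral group B_2 = Z_2 ≀ S_2, of order 2^2·2! = 8. This group acts transitively on the 4 vertices.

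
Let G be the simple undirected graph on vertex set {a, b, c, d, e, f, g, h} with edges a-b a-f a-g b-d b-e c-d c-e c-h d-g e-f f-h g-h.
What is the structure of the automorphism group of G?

G is 3-regular and bipartite on 2^3 = 8 vertices with girth 4; it is the hypercube graph Q_3. Aut(Q_3) consists of the signed permutations of the 3 coordinate axes: 3! permutations times 2^3 sign flips, so |Aut| = 2^3·3! = 48.

Z_2^3 ⋊ S_3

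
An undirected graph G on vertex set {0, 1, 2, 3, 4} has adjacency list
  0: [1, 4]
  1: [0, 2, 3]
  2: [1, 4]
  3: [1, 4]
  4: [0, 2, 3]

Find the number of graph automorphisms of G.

The vertices split by degree into {1, 4} (degree 3) and {0, 2, 3} (degree 2); every edge runs between the two parts, so G is the complete bipartite graph K_{2,3}. Automorphisms preserve the bipartition setwise (since the parts differ in size) and act as S_2 × S_3 within it; |Aut| = 12.

12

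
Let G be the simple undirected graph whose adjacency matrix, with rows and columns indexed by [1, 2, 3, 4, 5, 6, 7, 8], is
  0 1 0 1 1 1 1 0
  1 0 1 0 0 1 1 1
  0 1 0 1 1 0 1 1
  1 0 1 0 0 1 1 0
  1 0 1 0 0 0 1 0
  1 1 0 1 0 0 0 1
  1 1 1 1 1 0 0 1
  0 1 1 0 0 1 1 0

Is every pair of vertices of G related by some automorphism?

No

Vertex 5 is the only vertex of degree 3, so every automorphism fixes it; G is not vertex-transitive.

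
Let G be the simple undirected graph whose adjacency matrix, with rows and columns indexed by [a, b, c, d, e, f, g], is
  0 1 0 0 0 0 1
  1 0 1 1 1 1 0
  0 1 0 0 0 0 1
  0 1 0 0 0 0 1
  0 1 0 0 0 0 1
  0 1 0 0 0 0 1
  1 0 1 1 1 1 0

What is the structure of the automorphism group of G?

The vertices split by degree into {b, g} (degree 5) and {a, c, d, e, f} (degree 2); every edge runs between the two parts, so G is the complete bipartite graph K_{2,5}. Automorphisms preserve the bipartition setwise (since the parts differ in size) and act as S_2 × S_5 within it; |Aut| = 240.

S_2 × S_5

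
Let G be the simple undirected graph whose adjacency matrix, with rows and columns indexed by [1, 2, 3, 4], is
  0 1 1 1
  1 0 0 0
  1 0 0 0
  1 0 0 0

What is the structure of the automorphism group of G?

the symmetric group on 3 letters

Vertex 1 has degree 3 and every other vertex has degree 1, so G is the star K_{1,3} with centre 1. Any automorphism fixes the centre and permutes the 3 leaves freely, so Aut(G) ≅ S_3 of order 3! = 6.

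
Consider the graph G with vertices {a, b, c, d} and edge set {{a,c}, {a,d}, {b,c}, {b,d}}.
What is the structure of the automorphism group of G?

the dihedral group of order 8

G is 2-regular and connected on 4 vertices, i.e. the cycle C_4. The automorphisms of the 4-cycle are exactly the symmetries of a regular 4-gon: the dihedral group D_4, |D_4| = 8.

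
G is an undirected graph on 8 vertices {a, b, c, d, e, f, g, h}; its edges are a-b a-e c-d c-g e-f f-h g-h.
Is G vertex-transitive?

No

Automorphisms preserve degree, but G has vertices of degree 1 and vertices of degree 2; no automorphism maps one to the other, so G is not vertex-transitive.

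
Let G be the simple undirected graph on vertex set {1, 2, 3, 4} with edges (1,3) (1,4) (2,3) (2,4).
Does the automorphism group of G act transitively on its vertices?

G is 2-regular and bipartite on 2^2 = 4 vertices with girth 4; it is the hypercube graph Q_2. Aut(Q_2) consists of the signed permutations of the 2 coordinate axes: 2! permutations times 2^2 sign flips, so |Aut| = 2^2·2! = 8. Under this action every vertex can be carried to every other, so G is vertex-transitive.

Yes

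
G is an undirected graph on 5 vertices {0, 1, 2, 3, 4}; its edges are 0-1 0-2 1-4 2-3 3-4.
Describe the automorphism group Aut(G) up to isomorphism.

the dihedral group of order 10

G is 2-regular and connected on 5 vertices, i.e. the cycle C_5. The automorphisms of the 5-cycle are exactly the symmetries of a regular 5-gon: the dihedral group D_5, |D_5| = 10.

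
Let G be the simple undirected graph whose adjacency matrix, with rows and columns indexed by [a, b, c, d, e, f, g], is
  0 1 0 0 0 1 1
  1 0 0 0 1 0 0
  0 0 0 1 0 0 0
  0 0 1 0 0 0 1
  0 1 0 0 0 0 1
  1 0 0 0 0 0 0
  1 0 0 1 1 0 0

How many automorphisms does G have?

The degree sequence is [3, 2, 1, 2, 2, 1, 3]. Checking the degree-preserving permutations of the vertex set shows that none except the identity preserves every edge, so Aut(G) is trivial.

1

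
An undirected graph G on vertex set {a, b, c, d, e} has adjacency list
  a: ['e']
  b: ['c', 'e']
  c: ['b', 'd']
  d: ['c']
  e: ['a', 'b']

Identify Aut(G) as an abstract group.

The degree sequence is [1, 2, 2, 1, 2]; the two degree-1 vertices a and d are the ends of a path, so G = P_5. The only nontrivial automorphism of a path is the end-to-end reflection, so Aut(G) ≅ Z_2.

Z_2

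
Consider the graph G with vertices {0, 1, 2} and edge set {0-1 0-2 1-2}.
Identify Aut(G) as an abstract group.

Every vertex has degree 2, so G is the complete graph K_3. Any permutation of the 3 vertices preserves K_3, so Aut(K_3) = S_3 of order 3! = 6.

the symmetric group on 3 letters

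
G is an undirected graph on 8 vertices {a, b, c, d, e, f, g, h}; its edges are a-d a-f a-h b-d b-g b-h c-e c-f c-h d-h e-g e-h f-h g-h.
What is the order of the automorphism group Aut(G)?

Vertex h is the unique vertex of degree 7; the remaining 7 vertices each have degree 3 and induce a cycle, so G is the wheel on 8 vertices with hub h. Every automorphism fixes the hub and acts on the rim 7-cycle, so Aut(G) ≅ Aut(C_7) = D_7 of order 14.

14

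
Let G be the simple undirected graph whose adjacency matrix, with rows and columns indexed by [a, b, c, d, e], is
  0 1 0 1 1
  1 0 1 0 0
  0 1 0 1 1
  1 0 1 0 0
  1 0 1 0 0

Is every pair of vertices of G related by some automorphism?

No

Automorphisms preserve degree, but G has vertices of degree 2 and vertices of degree 3; no automorphism maps one to the other, so G is not vertex-transitive.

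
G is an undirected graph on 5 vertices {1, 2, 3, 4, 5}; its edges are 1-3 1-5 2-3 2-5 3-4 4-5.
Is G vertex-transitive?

Automorphisms preserve degree, but G has vertices of degree 2 and vertices of degree 3; no automorphism maps one to the other, so G is not vertex-transitive.

No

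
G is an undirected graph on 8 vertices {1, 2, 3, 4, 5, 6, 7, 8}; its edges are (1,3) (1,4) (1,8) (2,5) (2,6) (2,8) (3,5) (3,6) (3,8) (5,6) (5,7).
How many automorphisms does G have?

1

The degree sequence is [3, 3, 4, 1, 4, 3, 1, 3]. Checking the degree-preserving permutations of the vertex set shows that none except the identity preserves every edge, so Aut(G) is trivial.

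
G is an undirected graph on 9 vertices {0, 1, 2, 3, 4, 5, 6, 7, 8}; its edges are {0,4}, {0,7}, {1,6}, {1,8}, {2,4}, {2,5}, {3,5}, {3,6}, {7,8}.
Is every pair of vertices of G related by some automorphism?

Every vertex has degree 2 and the graph is connected, so G is the 9-cycle C_9. The automorphisms of the 9-cycle are exactly the symmetries of a regular 9-gon: the dihedral group D_9, |D_9| = 18. Under this action every vertex can be carried to every other, so G is vertex-transitive.

Yes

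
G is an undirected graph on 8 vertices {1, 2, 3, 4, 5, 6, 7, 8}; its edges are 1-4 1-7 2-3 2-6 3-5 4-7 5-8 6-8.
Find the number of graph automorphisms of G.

60

G has two connected components, {2, 3, 5, 6, 8} and {1, 4, 7}; each is 2-regular, so G = C_5 ⊔ C_3. The components are non-isomorphic (different sizes), so Aut(G) = Aut(C_5) × Aut(C_3) = D_5 × D_3 of order 10·6 = 60.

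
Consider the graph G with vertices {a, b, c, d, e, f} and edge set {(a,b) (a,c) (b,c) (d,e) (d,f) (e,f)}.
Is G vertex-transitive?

Yes

G has two connected components, {d, e, f} and {a, b, c}; each is 2-regular, so G = C_3 ⊔ C_3. With two isomorphic components, Aut(G) = Aut(C_3) ≀ S_2 = (D_3 × D_3) ⋊ Z_2: permute each cycle by D_3, then optionally swap the two cycles. Order 2·(2·3)² = 72. Under this action every vertex can be carried to every other, so G is vertex-transitive.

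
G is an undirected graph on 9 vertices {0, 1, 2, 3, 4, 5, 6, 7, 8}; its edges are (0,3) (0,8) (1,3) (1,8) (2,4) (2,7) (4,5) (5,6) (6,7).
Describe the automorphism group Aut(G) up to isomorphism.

D_4 × D_5

G has two connected components, {2, 4, 5, 6, 7} and {0, 1, 3, 8}; each is 2-regular, so G = C_5 ⊔ C_4. No automorphism exchanges components of different sizes, hence Aut(G) is the direct product D_4 × D_5, order 80.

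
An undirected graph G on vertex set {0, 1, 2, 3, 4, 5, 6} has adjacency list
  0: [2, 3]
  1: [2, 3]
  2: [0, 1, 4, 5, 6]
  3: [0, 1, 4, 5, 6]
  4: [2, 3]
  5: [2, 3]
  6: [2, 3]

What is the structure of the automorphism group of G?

S_2 × S_5

The vertices split by degree into {2, 3} (degree 5) and {0, 1, 4, 5, 6} (degree 2); every edge runs between the two parts, so G is the complete bipartite graph K_{2,5}. The parts have unequal sizes, so no automorphism swaps them; each part is permuted independently, giving S_2 × S_5 of order 2!·5! = 240.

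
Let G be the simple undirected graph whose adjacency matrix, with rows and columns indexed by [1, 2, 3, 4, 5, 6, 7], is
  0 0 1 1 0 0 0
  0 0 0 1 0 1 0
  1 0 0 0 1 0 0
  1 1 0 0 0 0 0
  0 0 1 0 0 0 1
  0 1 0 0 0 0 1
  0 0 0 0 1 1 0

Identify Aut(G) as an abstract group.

Every vertex has degree 2 and the graph is connected, so G is the 7-cycle C_7. The automorphisms of the 7-cycle are exactly the symmetries of a regular 7-gon: the dihedral group D_7, |D_7| = 14.

D_7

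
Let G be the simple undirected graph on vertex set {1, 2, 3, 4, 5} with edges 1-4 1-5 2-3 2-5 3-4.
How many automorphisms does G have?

10

G is 2-regular and connected on 5 vertices, i.e. the cycle C_5. C_5 has 5 rotations and 5 reflections, so Aut(C_5) ≅ D_5 of order 10.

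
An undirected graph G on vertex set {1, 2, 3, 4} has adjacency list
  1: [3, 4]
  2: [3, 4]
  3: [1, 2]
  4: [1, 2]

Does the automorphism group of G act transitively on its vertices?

G is 2-regular and connected on 4 vertices, i.e. the cycle C_4. C_4 has 4 rotations and 4 reflections, so Aut(C_4) ≅ D_4 of order 8. This group acts transitively on the 4 vertices.

Yes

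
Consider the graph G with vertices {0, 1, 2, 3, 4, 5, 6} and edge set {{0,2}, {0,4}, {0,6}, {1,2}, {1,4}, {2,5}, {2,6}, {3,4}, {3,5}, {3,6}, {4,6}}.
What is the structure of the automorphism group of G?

Degrees alone do not determine every vertex (e.g. 0 and 3 both have degree 3), but their neighbour-degree multisets differ: N(0) has degrees [4, 4, 4] while N(3) has degrees [2, 4, 4]. Repeating this refinement separates all vertices, so the only automorphism is the identity.

the trivial group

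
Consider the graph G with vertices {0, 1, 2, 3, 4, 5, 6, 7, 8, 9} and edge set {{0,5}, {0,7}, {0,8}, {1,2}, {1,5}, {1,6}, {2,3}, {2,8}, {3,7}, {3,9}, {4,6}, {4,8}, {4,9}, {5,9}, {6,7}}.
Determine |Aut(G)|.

G is 3-regular on 10 vertices with no triangles and no 4-cycles (girth 5): this is the Petersen graph. Viewing the Petersen graph as the Kneser graph K(5,2) — vertices are 2-subsets of {1,…,5}, edges join disjoint pairs — its automorphisms are exactly the permutations of the 5-element set, so Aut ≅ S_5 of order 120.

120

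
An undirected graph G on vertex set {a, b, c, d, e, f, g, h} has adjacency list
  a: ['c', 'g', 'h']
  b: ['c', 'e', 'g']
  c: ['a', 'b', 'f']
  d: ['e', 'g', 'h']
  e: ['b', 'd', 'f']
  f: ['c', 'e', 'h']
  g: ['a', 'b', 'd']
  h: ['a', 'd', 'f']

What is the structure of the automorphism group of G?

Z_2^3 ⋊ S_3

G is 3-regular and bipartite on 2^3 = 8 vertices with girth 4; it is the hypercube graph Q_3. The symmetry group of the 3-cube is the hyperoctahedral group B_3 = Z_2 ≀ S_3, of order 2^3·3! = 48.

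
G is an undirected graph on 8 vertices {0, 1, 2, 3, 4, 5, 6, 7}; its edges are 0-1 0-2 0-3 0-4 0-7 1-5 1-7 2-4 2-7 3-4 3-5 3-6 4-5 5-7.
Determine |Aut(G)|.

1

The degree sequence is [5, 3, 3, 4, 4, 4, 1, 4]. Checking the degree-preserving permutations of the vertex set shows that none except the identity preserves every edge, so Aut(G) is trivial.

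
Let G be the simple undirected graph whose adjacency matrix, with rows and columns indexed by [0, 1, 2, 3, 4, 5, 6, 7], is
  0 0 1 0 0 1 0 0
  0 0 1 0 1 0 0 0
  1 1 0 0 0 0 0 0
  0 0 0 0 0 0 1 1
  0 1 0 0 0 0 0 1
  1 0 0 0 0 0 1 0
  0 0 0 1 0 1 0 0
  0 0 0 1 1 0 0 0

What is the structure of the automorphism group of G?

D_8

Every vertex has degree 2 and the graph is connected, so G is the 8-cycle C_8. C_8 has 8 rotations and 8 reflections, so Aut(C_8) ≅ D_8 of order 16.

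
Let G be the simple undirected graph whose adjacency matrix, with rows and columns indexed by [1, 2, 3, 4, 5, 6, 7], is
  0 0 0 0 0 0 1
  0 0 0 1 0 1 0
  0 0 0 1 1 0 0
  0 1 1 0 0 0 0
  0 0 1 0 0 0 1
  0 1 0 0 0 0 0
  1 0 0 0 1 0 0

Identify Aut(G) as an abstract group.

C_2

The degree sequence is [1, 2, 2, 2, 2, 1, 2]; the two degree-1 vertices 1 and 6 are the ends of a path, so G = P_7. A path has exactly one nontrivial symmetry — reversal — giving Aut(G) of order 2.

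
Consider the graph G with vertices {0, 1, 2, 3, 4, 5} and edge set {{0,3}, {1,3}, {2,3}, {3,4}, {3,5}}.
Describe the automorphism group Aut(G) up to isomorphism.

the symmetric group on 5 letters

Vertex 3 has degree 5 and every other vertex has degree 1, so G is the star K_{1,5} with centre 3. The 5 leaves are pairwise interchangeable while the centre is fixed, giving Aut(G) = S_5.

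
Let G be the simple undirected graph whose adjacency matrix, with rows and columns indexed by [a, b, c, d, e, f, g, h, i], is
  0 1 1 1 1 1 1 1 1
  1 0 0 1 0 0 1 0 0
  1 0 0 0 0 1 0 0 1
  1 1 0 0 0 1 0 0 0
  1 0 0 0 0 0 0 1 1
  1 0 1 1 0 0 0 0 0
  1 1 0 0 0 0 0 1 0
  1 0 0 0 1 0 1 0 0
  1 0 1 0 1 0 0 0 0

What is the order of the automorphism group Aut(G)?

Vertex a is the unique vertex of degree 8; the remaining 8 vertices each have degree 3 and induce a cycle, so G is the wheel on 9 vertices with hub a. Every automorphism fixes the hub and acts on the rim 8-cycle, so Aut(G) ≅ Aut(C_8) = D_8 of order 16.

16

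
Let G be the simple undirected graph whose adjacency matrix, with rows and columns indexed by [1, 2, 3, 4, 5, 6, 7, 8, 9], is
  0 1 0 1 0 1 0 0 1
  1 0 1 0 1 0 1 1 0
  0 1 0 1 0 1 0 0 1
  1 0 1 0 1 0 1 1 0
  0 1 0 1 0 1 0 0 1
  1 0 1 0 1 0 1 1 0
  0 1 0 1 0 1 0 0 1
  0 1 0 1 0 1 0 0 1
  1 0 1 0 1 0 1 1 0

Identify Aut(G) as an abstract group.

The vertices split by degree into {2, 4, 6, 9} (degree 5) and {1, 3, 5, 7, 8} (degree 4); every edge runs between the two parts, so G is the complete bipartite graph K_{4,5}. The parts have unequal sizes, so no automorphism swaps them; each part is permuted independently, giving S_5 × S_4 of order 5!·4! = 2880.

S_5 × S_4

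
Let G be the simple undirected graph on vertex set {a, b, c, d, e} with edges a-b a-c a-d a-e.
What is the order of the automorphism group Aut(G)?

24

Vertex a has degree 4 and every other vertex has degree 1, so G is the star K_{1,4} with centre a. The 4 leaves are pairwise interchangeable while the centre is fixed, giving Aut(G) = S_4.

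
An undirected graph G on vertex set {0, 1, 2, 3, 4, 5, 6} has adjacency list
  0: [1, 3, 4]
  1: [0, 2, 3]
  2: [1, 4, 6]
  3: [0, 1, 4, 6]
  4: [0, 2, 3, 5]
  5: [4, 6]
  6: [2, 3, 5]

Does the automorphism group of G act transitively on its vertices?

Vertex 5 is the only vertex of degree 2, so every automorphism fixes it; G is not vertex-transitive.

No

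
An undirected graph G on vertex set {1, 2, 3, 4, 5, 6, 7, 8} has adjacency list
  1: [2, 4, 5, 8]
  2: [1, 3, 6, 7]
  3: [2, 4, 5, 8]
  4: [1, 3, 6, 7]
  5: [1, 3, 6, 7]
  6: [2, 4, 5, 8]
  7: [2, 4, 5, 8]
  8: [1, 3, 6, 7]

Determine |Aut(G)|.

1152

G is 4-regular and bipartite with parts {2, 4, 5, 8} and {1, 3, 6, 7} (each part is independent and every cross-pair is an edge), so G = K_{4,4}. Each part can be permuted independently (S_4 × S_4) and the two equal-size parts can also be swapped, giving (S_4 × S_4) ⋊ Z_2 of order 2·(4!)² = 1152.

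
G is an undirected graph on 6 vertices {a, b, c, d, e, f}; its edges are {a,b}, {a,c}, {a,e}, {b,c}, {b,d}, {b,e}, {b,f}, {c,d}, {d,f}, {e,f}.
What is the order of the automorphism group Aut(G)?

10

Vertex b is the unique vertex of degree 5; the remaining 5 vertices each have degree 3 and induce a cycle, so G is the wheel on 6 vertices with hub b. With the hub fixed, the remaining symmetry is that of the rim cycle C_5, giving the dihedral group D_5.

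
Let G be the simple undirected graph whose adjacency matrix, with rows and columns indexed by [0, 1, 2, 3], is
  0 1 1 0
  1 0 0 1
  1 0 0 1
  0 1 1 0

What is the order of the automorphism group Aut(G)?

G is 2-regular and bipartite on 2^2 = 4 vertices with girth 4; it is the hypercube graph Q_2. The symmetry group of the 2-cube is the hyperoctahedral group B_2 = Z_2 ≀ S_2, of order 2^2·2! = 8.

8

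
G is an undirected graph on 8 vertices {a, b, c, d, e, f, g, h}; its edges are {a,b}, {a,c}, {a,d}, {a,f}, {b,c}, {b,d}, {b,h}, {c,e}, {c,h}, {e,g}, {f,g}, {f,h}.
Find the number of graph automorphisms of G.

1

The degree sequence is [4, 4, 4, 2, 2, 3, 2, 3]. Checking the degree-preserving permutations of the vertex set shows that none except the identity preserves every edge, so Aut(G) is trivial.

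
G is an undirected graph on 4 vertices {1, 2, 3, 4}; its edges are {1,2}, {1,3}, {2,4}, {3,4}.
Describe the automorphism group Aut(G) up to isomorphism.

G is 2-regular and bipartite with parts {1, 4} and {2, 3} (each part is independent and every cross-pair is an edge), so G = K_{2,2}. Each part can be permuted independently (S_2 × S_2) and the two equal-size parts can also be swapped, giving (S_2 × S_2) ⋊ Z_2 of order 2·(2!)² = 8.

(S_2 × S_2) ⋊ Z_2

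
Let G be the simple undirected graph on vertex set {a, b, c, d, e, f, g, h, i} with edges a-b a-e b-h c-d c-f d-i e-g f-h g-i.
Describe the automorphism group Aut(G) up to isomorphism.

the dihedral group of order 18

G is 2-regular and connected on 9 vertices, i.e. the cycle C_9. The automorphisms of the 9-cycle are exactly the symmetries of a regular 9-gon: the dihedral group D_9, |D_9| = 18.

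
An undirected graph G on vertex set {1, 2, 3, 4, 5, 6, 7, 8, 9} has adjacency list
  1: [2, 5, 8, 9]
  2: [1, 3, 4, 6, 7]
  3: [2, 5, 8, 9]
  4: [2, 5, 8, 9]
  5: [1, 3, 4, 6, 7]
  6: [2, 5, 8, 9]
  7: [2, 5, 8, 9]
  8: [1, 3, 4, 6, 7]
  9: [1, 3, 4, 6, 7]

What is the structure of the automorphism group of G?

S_4 × S_5

The vertices split by degree into {2, 5, 8, 9} (degree 5) and {1, 3, 4, 6, 7} (degree 4); every edge runs between the two parts, so G is the complete bipartite graph K_{4,5}. The parts have unequal sizes, so no automorphism swaps them; each part is permuted independently, giving S_4 × S_5 of order 4!·5! = 2880.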